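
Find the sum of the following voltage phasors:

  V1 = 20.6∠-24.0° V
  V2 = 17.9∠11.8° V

Step 1 — Convert each phasor to rectangular form:
  V1 = 20.6·(cos(-24.0°) + j·sin(-24.0°)) = 18.82 - j8.379 V
  V2 = 17.9·(cos(11.8°) + j·sin(11.8°)) = 17.52 + j3.66 V
Step 2 — Sum components: V_total = 36.34 - j4.718 V.
Step 3 — Convert to polar: |V_total| = 36.65 V, ∠V_total = -7.4°.

V_total = 36.65∠-7.4° V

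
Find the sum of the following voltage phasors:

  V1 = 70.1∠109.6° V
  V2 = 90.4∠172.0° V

Step 1 — Convert each phasor to rectangular form:
  V1 = 70.1·(cos(109.6°) + j·sin(109.6°)) = -23.52 + j66.04 V
  V2 = 90.4·(cos(172.0°) + j·sin(172.0°)) = -89.52 + j12.58 V
Step 2 — Sum components: V_total = -113 + j78.62 V.
Step 3 — Convert to polar: |V_total| = 137.7 V, ∠V_total = 145.2°.

V_total = 137.7∠145.2° V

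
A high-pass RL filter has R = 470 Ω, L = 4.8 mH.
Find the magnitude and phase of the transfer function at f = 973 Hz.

Step 1 — Angular frequency: ω = 2π·973 = 6114 rad/s.
Step 2 — Transfer function: H(jω) = jωL/(R + jωL).
Step 3 — Numerator jωL = j·29.34; denominator R + jωL = 470 + j29.34.
Step 4 — H = 0.003883 + j0.06219.
Step 5 — Magnitude: |H| = 0.06231 (-24.1 dB); phase: φ = 86.4°.

|H| = 0.06231 (-24.1 dB), φ = 86.4°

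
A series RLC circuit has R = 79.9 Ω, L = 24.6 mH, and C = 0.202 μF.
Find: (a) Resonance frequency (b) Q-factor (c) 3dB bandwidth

Step 1 — Resonance condition Im(Z)=0 gives ω₀ = 1/√(LC).
Step 2 — ω₀ = 1/√(0.0246·2.02e-07) = 1.419e+04 rad/s.
Step 3 — f₀ = ω₀/(2π) = 2258 Hz.
Step 4 — Series Q: Q = ω₀L/R = 1.419e+04·0.0246/79.9 = 4.368.
Step 5 — 3dB bandwidth: Δω = ω₀/Q = 3248 rad/s; BW = Δω/(2π) = 516.9 Hz.

(a) f₀ = 2258 Hz  (b) Q = 4.368  (c) BW = 516.9 Hz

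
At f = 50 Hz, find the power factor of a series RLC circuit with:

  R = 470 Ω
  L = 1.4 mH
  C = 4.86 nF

Step 1 — Angular frequency: ω = 2π·f = 2π·50 = 314.2 rad/s.
Step 2 — Component impedances:
  R: Z = R = 470 Ω
  L: Z = jωL = j·314.2·0.0014 = 0 + j0.4398 Ω
  C: Z = 1/(jωC) = -j/(ω·C) = 0 - j6.55e+05 Ω
Step 3 — Series combination: Z_total = R + L + C = 470 - j6.55e+05 Ω = 6.55e+05∠-90.0° Ω.
Step 4 — Power factor: PF = cos(φ) = Re(Z)/|Z| = 470/6.55e+05 = 0.0007176.
Step 5 — Type: Im(Z) = -6.55e+05 ⇒ leading (phase φ = -90.0°).

PF = 0.0007176 (leading, φ = -90.0°)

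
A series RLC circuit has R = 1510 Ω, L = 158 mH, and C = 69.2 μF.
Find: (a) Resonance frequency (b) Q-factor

Step 1 — Resonance condition Im(Z)=0 gives ω₀ = 1/√(LC).
Step 2 — ω₀ = 1/√(0.158·6.92e-05) = 302.4 rad/s.
Step 3 — f₀ = ω₀/(2π) = 48.13 Hz.
Step 4 — Series Q: Q = ω₀L/R = 302.4·0.158/1510 = 0.03164.

(a) f₀ = 48.13 Hz  (b) Q = 0.03164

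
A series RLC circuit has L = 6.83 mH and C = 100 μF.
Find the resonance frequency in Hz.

Step 1 — Resonance condition Im(Z)=0 gives ω₀ = 1/√(LC).
Step 2 — ω₀ = 1/√(0.00683·0.0001) = 1210 rad/s.
Step 3 — f₀ = ω₀/(2π) = 192.6 Hz.

f₀ = 192.6 Hz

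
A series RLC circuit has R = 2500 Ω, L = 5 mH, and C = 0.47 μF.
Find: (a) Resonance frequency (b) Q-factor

Step 1 — Resonance condition Im(Z)=0 gives ω₀ = 1/√(LC).
Step 2 — ω₀ = 1/√(0.005·4.7e-07) = 2.063e+04 rad/s.
Step 3 — f₀ = ω₀/(2π) = 3283 Hz.
Step 4 — Series Q: Q = ω₀L/R = 2.063e+04·0.005/2500 = 0.04126.

(a) f₀ = 3283 Hz  (b) Q = 0.04126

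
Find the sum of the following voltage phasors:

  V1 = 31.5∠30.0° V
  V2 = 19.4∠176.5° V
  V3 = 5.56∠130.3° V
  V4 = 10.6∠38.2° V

Step 1 — Convert each phasor to rectangular form:
  V1 = 31.5·(cos(30.0°) + j·sin(30.0°)) = 27.28 + j15.75 V
  V2 = 19.4·(cos(176.5°) + j·sin(176.5°)) = -19.36 + j1.184 V
  V3 = 5.56·(cos(130.3°) + j·sin(130.3°)) = -3.596 + j4.24 V
  V4 = 10.6·(cos(38.2°) + j·sin(38.2°)) = 8.33 + j6.555 V
Step 2 — Sum components: V_total = 12.65 + j27.73 V.
Step 3 — Convert to polar: |V_total| = 30.48 V, ∠V_total = 65.5°.

V_total = 30.48∠65.5° V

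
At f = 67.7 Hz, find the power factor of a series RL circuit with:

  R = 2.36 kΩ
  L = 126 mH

Step 1 — Angular frequency: ω = 2π·f = 2π·67.7 = 425.4 rad/s.
Step 2 — Component impedances:
  R: Z = R = 2360 Ω
  L: Z = jωL = j·425.4·0.126 = 0 + j53.6 Ω
Step 3 — Series combination: Z_total = R + L = 2360 + j53.6 Ω = 2361∠1.3° Ω.
Step 4 — Power factor: PF = cos(φ) = Re(Z)/|Z| = 2360/2360.6 = 0.9997.
Step 5 — Type: Im(Z) = 53.6 ⇒ lagging (phase φ = 1.3°).

PF = 0.9997 (lagging, φ = 1.3°)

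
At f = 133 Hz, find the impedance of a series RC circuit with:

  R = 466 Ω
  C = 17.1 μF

Step 1 — Angular frequency: ω = 2π·f = 2π·133 = 835.7 rad/s.
Step 2 — Component impedances:
  R: Z = R = 466 Ω
  C: Z = 1/(jωC) = -j/(ω·C) = 0 - j69.98 Ω
Step 3 — Series combination: Z_total = R + C = 466 - j69.98 Ω = 471.2∠-8.5° Ω.

Z = 466 - j69.98 Ω = 471.2∠-8.5° Ω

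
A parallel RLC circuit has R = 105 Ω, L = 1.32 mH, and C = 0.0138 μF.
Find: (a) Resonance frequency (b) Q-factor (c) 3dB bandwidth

Step 1 — Resonance: ω₀ = 1/√(LC) = 1/√(0.00132·1.38e-08) = 2.343e+05 rad/s.
Step 2 — f₀ = ω₀/(2π) = 3.729e+04 Hz.
Step 3 — Parallel Q: Q = R/(ω₀L) = 105/(2.343e+05·0.00132) = 0.3395.
Step 4 — Bandwidth: Δω = ω₀/Q = 6.901e+05 rad/s; BW = Δω/(2π) = 1.098e+05 Hz.

(a) f₀ = 3.729e+04 Hz  (b) Q = 0.3395  (c) BW = 1.098e+05 Hz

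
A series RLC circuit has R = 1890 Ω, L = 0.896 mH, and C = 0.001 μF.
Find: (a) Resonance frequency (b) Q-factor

Step 1 — Resonance condition Im(Z)=0 gives ω₀ = 1/√(LC).
Step 2 — ω₀ = 1/√(0.000896·1e-09) = 1.056e+06 rad/s.
Step 3 — f₀ = ω₀/(2π) = 1.681e+05 Hz.
Step 4 — Series Q: Q = ω₀L/R = 1.056e+06·0.000896/1890 = 0.5008.

(a) f₀ = 1.681e+05 Hz  (b) Q = 0.5008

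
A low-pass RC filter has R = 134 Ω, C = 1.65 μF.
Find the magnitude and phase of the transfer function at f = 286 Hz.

Step 1 — Angular frequency: ω = 2π·286 = 1797 rad/s.
Step 2 — Transfer function: H(jω) = 1/(1 + jωRC).
Step 3 — Denominator: 1 + jωRC = 1 + j·1797·134·1.65e-06 = 1 + j0.3973.
Step 4 — H = 0.8637 - j0.3431.
Step 5 — Magnitude: |H| = 0.9293 (-0.6 dB); phase: φ = -21.7°.

|H| = 0.9293 (-0.6 dB), φ = -21.7°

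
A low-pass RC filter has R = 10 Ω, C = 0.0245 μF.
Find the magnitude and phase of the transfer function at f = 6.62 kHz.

Step 1 — Angular frequency: ω = 2π·6620 = 4.159e+04 rad/s.
Step 2 — Transfer function: H(jω) = 1/(1 + jωRC).
Step 3 — Denominator: 1 + jωRC = 1 + j·4.159e+04·10·2.45e-08 = 1 + j0.01019.
Step 4 — H = 0.9999 - j0.01019.
Step 5 — Magnitude: |H| = 0.9999 (-0.0 dB); phase: φ = -0.6°.

|H| = 0.9999 (-0.0 dB), φ = -0.6°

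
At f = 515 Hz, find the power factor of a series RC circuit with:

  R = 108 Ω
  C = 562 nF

Step 1 — Angular frequency: ω = 2π·f = 2π·515 = 3236 rad/s.
Step 2 — Component impedances:
  R: Z = R = 108 Ω
  C: Z = 1/(jωC) = -j/(ω·C) = 0 - j549.9 Ω
Step 3 — Series combination: Z_total = R + C = 108 - j549.9 Ω = 560.4∠-78.9° Ω.
Step 4 — Power factor: PF = cos(φ) = Re(Z)/|Z| = 108/560.4 = 0.1927.
Step 5 — Type: Im(Z) = -549.9 ⇒ leading (phase φ = -78.9°).

PF = 0.1927 (leading, φ = -78.9°)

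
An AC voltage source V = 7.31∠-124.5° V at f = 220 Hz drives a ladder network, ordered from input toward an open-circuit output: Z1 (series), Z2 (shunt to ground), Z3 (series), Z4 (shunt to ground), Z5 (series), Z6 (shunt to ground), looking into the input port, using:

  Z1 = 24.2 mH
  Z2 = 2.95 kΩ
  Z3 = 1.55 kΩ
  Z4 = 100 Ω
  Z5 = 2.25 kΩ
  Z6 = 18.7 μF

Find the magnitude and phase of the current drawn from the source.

Step 1 — Angular frequency: ω = 2π·f = 2π·220 = 1382 rad/s.
Step 2 — Component impedances:
  Z1: Z = jωL = j·1382·0.0242 = 0 + j33.45 Ω
  Z2: Z = R = 2950 Ω
  Z3: Z = R = 1550 Ω
  Z4: Z = R = 100 Ω
  Z5: Z = R = 2250 Ω
  Z6: Z = 1/(jωC) = -j/(ω·C) = 0 - j38.69 Ω
Step 3 — Ladder network (open output): work backward from the far end, alternating series and parallel combinations. Z_in = 1056 + j33.42 Ω = 1057∠1.8° Ω.
Step 4 — Source phasor: V = 7.31∠-124.5° V = -4.14 - j6.024 V.
Step 5 — Ohm's law: I = V / Z_total = (-4.14 - j6.024) / (1056 + j33.42) = -0.004096 - j0.005573 A.
Step 6 — Convert to polar: |I| = 0.006916 A, ∠I = -126.3°.

I = 0.006916∠-126.3° A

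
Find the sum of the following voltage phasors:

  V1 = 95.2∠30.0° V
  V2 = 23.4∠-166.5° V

Step 1 — Convert each phasor to rectangular form:
  V1 = 95.2·(cos(30.0°) + j·sin(30.0°)) = 82.45 + j47.6 V
  V2 = 23.4·(cos(-166.5°) + j·sin(-166.5°)) = -22.75 - j5.463 V
Step 2 — Sum components: V_total = 59.69 + j42.14 V.
Step 3 — Convert to polar: |V_total| = 73.07 V, ∠V_total = 35.2°.

V_total = 73.07∠35.2° V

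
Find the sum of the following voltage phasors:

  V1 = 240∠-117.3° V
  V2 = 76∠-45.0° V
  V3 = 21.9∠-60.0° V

Step 1 — Convert each phasor to rectangular form:
  V1 = 240·(cos(-117.3°) + j·sin(-117.3°)) = -110.1 - j213.3 V
  V2 = 76·(cos(-45.0°) + j·sin(-45.0°)) = 53.74 - j53.74 V
  V3 = 21.9·(cos(-60.0°) + j·sin(-60.0°)) = 10.95 - j18.97 V
Step 2 — Sum components: V_total = -45.39 - j286 V.
Step 3 — Convert to polar: |V_total| = 289.6 V, ∠V_total = -99.0°.

V_total = 289.6∠-99.0° V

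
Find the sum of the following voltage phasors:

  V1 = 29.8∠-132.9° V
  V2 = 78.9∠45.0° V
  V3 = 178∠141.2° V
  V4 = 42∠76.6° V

Step 1 — Convert each phasor to rectangular form:
  V1 = 29.8·(cos(-132.9°) + j·sin(-132.9°)) = -20.29 - j21.83 V
  V2 = 78.9·(cos(45.0°) + j·sin(45.0°)) = 55.79 + j55.79 V
  V3 = 178·(cos(141.2°) + j·sin(141.2°)) = -138.7 + j111.5 V
  V4 = 42·(cos(76.6°) + j·sin(76.6°)) = 9.733 + j40.86 V
Step 2 — Sum components: V_total = -93.48 + j186.4 V.
Step 3 — Convert to polar: |V_total| = 208.5 V, ∠V_total = 116.6°.

V_total = 208.5∠116.6° V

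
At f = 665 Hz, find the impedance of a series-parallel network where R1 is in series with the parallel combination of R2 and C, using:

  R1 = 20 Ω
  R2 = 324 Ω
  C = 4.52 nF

Step 1 — Angular frequency: ω = 2π·f = 2π·665 = 4178 rad/s.
Step 2 — Component impedances:
  R1: Z = R = 20 Ω
  R2: Z = R = 324 Ω
  C: Z = 1/(jωC) = -j/(ω·C) = 0 - j5.295e+04 Ω
Step 3 — Parallel branch: R2 || C = 1/(1/R2 + 1/C) = 324 - j1.983 Ω.
Step 4 — Series with R1: Z_total = R1 + (R2 || C) = 344 - j1.983 Ω = 344∠-0.3° Ω.

Z = 344 - j1.983 Ω = 344∠-0.3° Ω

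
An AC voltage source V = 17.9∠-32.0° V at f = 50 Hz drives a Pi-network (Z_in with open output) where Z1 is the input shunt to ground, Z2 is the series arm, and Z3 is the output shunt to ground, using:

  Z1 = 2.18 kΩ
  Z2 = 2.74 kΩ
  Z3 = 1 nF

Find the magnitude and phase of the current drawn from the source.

Step 1 — Angular frequency: ω = 2π·f = 2π·50 = 314.2 rad/s.
Step 2 — Component impedances:
  Z1: Z = R = 2180 Ω
  Z2: Z = R = 2740 Ω
  Z3: Z = 1/(jωC) = -j/(ω·C) = 0 - j3.183e+06 Ω
Step 3 — With open output, the series arm Z2 and the output shunt Z3 appear in series to ground: Z2 + Z3 = 2740 - j3.183e+06 Ω.
Step 4 — Parallel with input shunt Z1: Z_in = Z1 || (Z2 + Z3) = 2180 - j1.493 Ω = 2180∠-0.0° Ω.
Step 5 — Source phasor: V = 17.9∠-32.0° V = 15.18 - j9.486 V.
Step 6 — Ohm's law: I = V / Z_total = (15.18 - j9.486) / (2180 - j1.493) = 0.006966 - j0.004346 A.
Step 7 — Convert to polar: |I| = 0.008211 A, ∠I = -32.0°.

I = 0.008211∠-32.0° A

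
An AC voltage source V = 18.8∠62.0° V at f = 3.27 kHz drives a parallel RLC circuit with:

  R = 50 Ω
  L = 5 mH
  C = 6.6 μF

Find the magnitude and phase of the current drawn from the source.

Step 1 — Angular frequency: ω = 2π·f = 2π·3270 = 2.055e+04 rad/s.
Step 2 — Component impedances:
  R: Z = R = 50 Ω
  L: Z = jωL = j·2.055e+04·0.005 = 0 + j102.7 Ω
  C: Z = 1/(jωC) = -j/(ω·C) = 0 - j7.374 Ω
Step 3 — Parallel combination: 1/Z_total = 1/R + 1/L + 1/C; Z_total = 1.231 - j7.749 Ω = 7.846∠-81.0° Ω.
Step 4 — Source phasor: V = 18.8∠62.0° V = 8.826 + j16.6 V.
Step 5 — Ohm's law: I = V / Z_total = (8.826 + j16.6) / (1.231 - j7.749) = -1.913 + j1.443 A.
Step 6 — Convert to polar: |I| = 2.396 A, ∠I = 143.0°.

I = 2.396∠143.0° A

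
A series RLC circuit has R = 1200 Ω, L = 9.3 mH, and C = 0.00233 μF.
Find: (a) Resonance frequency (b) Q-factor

Step 1 — Resonance condition Im(Z)=0 gives ω₀ = 1/√(LC).
Step 2 — ω₀ = 1/√(0.0093·2.33e-09) = 2.148e+05 rad/s.
Step 3 — f₀ = ω₀/(2π) = 3.419e+04 Hz.
Step 4 — Series Q: Q = ω₀L/R = 2.148e+05·0.0093/1200 = 1.665.

(a) f₀ = 3.419e+04 Hz  (b) Q = 1.665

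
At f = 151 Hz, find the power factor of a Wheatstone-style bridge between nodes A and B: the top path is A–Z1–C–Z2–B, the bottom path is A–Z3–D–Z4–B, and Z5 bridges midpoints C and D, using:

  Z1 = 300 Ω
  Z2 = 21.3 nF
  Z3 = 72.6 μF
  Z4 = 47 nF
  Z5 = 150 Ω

Step 1 — Angular frequency: ω = 2π·f = 2π·151 = 948.8 rad/s.
Step 2 — Component impedances:
  Z1: Z = R = 300 Ω
  Z2: Z = 1/(jωC) = -j/(ω·C) = 0 - j4.948e+04 Ω
  Z3: Z = 1/(jωC) = -j/(ω·C) = 0 - j14.52 Ω
  Z4: Z = 1/(jωC) = -j/(ω·C) = 0 - j2.243e+04 Ω
  Z5: Z = R = 150 Ω
Step 3 — Bridge requires nodal analysis (the Z5 bridge couples midpoints C and D, so the two paths cannot be reduced to a simple series/parallel combination). Setting node B to ground and injecting 1 A at node A, the 3-node admittance system at A, C, D solves to V_A = Z_AB = 10.11 - j1.544e+04 Ω = 1.544e+04∠-90.0° Ω.
Step 4 — Power factor: PF = cos(φ) = Re(Z)/|Z| = 10.105/15444 = 0.0006543.
Step 5 — Type: Im(Z) = -1.544e+04 ⇒ leading (phase φ = -90.0°).

PF = 0.0006543 (leading, φ = -90.0°)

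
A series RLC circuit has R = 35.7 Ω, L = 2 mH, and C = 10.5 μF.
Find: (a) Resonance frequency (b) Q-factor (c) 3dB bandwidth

Step 1 — Resonance: ω₀ = 1/√(LC) = 1/√(0.002·1.05e-05) = 6901 rad/s.
Step 2 — f₀ = ω₀/(2π) = 1098 Hz.
Step 3 — Series Q: Q = ω₀L/R = 6901·0.002/35.7 = 0.3866.
Step 4 — Bandwidth: Δω = ω₀/Q = 1.785e+04 rad/s; BW = Δω/(2π) = 2841 Hz.

(a) f₀ = 1098 Hz  (b) Q = 0.3866  (c) BW = 2841 Hz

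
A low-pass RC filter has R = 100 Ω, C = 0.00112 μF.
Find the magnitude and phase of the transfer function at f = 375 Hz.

Step 1 — Angular frequency: ω = 2π·375 = 2356 rad/s.
Step 2 — Transfer function: H(jω) = 1/(1 + jωRC).
Step 3 — Denominator: 1 + jωRC = 1 + j·2356·100·1.12e-09 = 1 + j0.0002639.
Step 4 — H = 1 - j0.0002639.
Step 5 — Magnitude: |H| = 1 (-0.0 dB); phase: φ = -0.0°.

|H| = 1 (-0.0 dB), φ = -0.0°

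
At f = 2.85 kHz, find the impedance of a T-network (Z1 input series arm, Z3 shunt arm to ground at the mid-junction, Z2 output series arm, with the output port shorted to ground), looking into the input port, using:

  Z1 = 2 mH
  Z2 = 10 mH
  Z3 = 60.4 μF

Step 1 — Angular frequency: ω = 2π·f = 2π·2850 = 1.791e+04 rad/s.
Step 2 — Component impedances:
  Z1: Z = jωL = j·1.791e+04·0.002 = 0 + j35.81 Ω
  Z2: Z = jωL = j·1.791e+04·0.01 = 0 + j179.1 Ω
  Z3: Z = 1/(jωC) = -j/(ω·C) = 0 - j0.9246 Ω
Step 3 — With the output port shorted to ground, the output series arm Z2 runs from the junction to ground; the shunt arm Z3 also runs from the junction to ground. They appear in parallel: Z3 || Z2 = 0 - j0.9294 Ω.
Step 4 — Series with input arm Z1: Z_in = Z1 + (Z3 || Z2) = 0 + j34.88 Ω = 34.88∠90.0° Ω.

Z = 0 + j34.88 Ω = 34.88∠90.0° Ω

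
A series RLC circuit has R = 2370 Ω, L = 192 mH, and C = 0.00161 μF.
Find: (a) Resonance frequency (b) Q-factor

Step 1 — Resonance condition Im(Z)=0 gives ω₀ = 1/√(LC).
Step 2 — ω₀ = 1/√(0.192·1.61e-09) = 5.688e+04 rad/s.
Step 3 — f₀ = ω₀/(2π) = 9052 Hz.
Step 4 — Series Q: Q = ω₀L/R = 5.688e+04·0.192/2370 = 4.608.

(a) f₀ = 9052 Hz  (b) Q = 4.608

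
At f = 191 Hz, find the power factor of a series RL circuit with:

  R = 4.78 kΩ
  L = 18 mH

Step 1 — Angular frequency: ω = 2π·f = 2π·191 = 1200 rad/s.
Step 2 — Component impedances:
  R: Z = R = 4780 Ω
  L: Z = jωL = j·1200·0.018 = 0 + j21.6 Ω
Step 3 — Series combination: Z_total = R + L = 4780 + j21.6 Ω = 4780∠0.3° Ω.
Step 4 — Power factor: PF = cos(φ) = Re(Z)/|Z| = 4780/4780 = 1.
Step 5 — Type: Im(Z) = 21.6 ⇒ lagging (phase φ = 0.3°).

PF = 1 (lagging, φ = 0.3°)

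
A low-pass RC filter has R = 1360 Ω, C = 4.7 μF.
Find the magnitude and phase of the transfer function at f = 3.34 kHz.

Step 1 — Angular frequency: ω = 2π·3340 = 2.099e+04 rad/s.
Step 2 — Transfer function: H(jω) = 1/(1 + jωRC).
Step 3 — Denominator: 1 + jωRC = 1 + j·2.099e+04·1360·4.7e-06 = 1 + j134.1.
Step 4 — H = 5.557e-05 - j0.007454.
Step 5 — Magnitude: |H| = 0.007455 (-42.6 dB); phase: φ = -89.6°.

|H| = 0.007455 (-42.6 dB), φ = -89.6°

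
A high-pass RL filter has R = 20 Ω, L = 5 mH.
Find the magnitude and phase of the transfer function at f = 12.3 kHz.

Step 1 — Angular frequency: ω = 2π·1.23e+04 = 7.728e+04 rad/s.
Step 2 — Transfer function: H(jω) = jωL/(R + jωL).
Step 3 — Numerator jωL = j·386.4; denominator R + jωL = 20 + j386.4.
Step 4 — H = 0.9973 + j0.05162.
Step 5 — Magnitude: |H| = 0.9987 (-0.0 dB); phase: φ = 3.0°.

|H| = 0.9987 (-0.0 dB), φ = 3.0°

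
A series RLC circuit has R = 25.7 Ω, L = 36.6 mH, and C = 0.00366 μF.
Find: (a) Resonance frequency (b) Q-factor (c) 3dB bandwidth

Step 1 — Resonance: ω₀ = 1/√(LC) = 1/√(0.0366·3.66e-09) = 8.64e+04 rad/s.
Step 2 — f₀ = ω₀/(2π) = 1.375e+04 Hz.
Step 3 — Series Q: Q = ω₀L/R = 8.64e+04·0.0366/25.7 = 123.
Step 4 — Bandwidth: Δω = ω₀/Q = 702.2 rad/s; BW = Δω/(2π) = 111.8 Hz.

(a) f₀ = 1.375e+04 Hz  (b) Q = 123  (c) BW = 111.8 Hz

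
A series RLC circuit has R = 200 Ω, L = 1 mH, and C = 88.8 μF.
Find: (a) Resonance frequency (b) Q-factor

Step 1 — Resonance condition Im(Z)=0 gives ω₀ = 1/√(LC).
Step 2 — ω₀ = 1/√(0.001·8.88e-05) = 3356 rad/s.
Step 3 — f₀ = ω₀/(2π) = 534.1 Hz.
Step 4 — Series Q: Q = ω₀L/R = 3356·0.001/200 = 0.01678.

(a) f₀ = 534.1 Hz  (b) Q = 0.01678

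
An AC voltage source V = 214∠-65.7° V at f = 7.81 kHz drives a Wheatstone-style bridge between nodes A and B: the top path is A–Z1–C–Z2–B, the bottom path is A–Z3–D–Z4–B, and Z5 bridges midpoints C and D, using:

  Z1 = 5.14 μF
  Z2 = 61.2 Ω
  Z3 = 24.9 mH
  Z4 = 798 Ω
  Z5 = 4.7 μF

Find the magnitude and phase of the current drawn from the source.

Step 1 — Angular frequency: ω = 2π·f = 2π·7810 = 4.907e+04 rad/s.
Step 2 — Component impedances:
  Z1: Z = 1/(jωC) = -j/(ω·C) = 0 - j3.965 Ω
  Z2: Z = R = 61.2 Ω
  Z3: Z = jωL = j·4.907e+04·0.0249 = 0 + j1222 Ω
  Z4: Z = R = 798 Ω
  Z5: Z = 1/(jωC) = -j/(ω·C) = 0 - j4.336 Ω
Step 3 — Bridge requires nodal analysis (the Z5 bridge couples midpoints C and D, so the two paths cannot be reduced to a simple series/parallel combination). Setting node B to ground and injecting 1 A at node A, the 3-node admittance system at A, C, D solves to V_A = Z_AB = 56.84 - j4.002 Ω = 56.98∠-4.0° Ω.
Step 4 — Source phasor: V = 214∠-65.7° V = 88.06 - j195 V.
Step 5 — Ohm's law: I = V / Z_total = (88.06 - j195) / (56.84 - j4.002) = 1.782 - j3.306 A.
Step 6 — Convert to polar: |I| = 3.756 A, ∠I = -61.7°.

I = 3.756∠-61.7° A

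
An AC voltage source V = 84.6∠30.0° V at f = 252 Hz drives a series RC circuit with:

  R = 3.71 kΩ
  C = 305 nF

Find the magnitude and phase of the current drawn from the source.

Step 1 — Angular frequency: ω = 2π·f = 2π·252 = 1583 rad/s.
Step 2 — Component impedances:
  R: Z = R = 3710 Ω
  C: Z = 1/(jωC) = -j/(ω·C) = 0 - j2071 Ω
Step 3 — Series combination: Z_total = R + C = 3710 - j2071 Ω = 4249∠-29.2° Ω.
Step 4 — Source phasor: V = 84.6∠30.0° V = 73.27 + j42.3 V.
Step 5 — Ohm's law: I = V / Z_total = (73.27 + j42.3) / (3710 - j2071) = 0.01021 + j0.0171 A.
Step 6 — Convert to polar: |I| = 0.01991 A, ∠I = 59.2°.

I = 0.01991∠59.2° A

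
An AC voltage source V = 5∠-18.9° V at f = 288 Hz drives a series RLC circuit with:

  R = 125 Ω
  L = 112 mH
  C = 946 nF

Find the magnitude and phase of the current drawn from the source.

Step 1 — Angular frequency: ω = 2π·f = 2π·288 = 1810 rad/s.
Step 2 — Component impedances:
  R: Z = R = 125 Ω
  L: Z = jωL = j·1810·0.112 = 0 + j202.7 Ω
  C: Z = 1/(jωC) = -j/(ω·C) = 0 - j584.2 Ω
Step 3 — Series combination: Z_total = R + L + C = 125 - j381.5 Ω = 401.5∠-71.9° Ω.
Step 4 — Source phasor: V = 5∠-18.9° V = 4.73 - j1.62 V.
Step 5 — Ohm's law: I = V / Z_total = (4.73 - j1.62) / (125 - j381.5) = 0.007503 + j0.009941 A.
Step 6 — Convert to polar: |I| = 0.01245 A, ∠I = 53.0°.

I = 0.01245∠53.0° A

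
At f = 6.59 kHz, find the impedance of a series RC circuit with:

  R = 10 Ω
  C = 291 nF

Step 1 — Angular frequency: ω = 2π·f = 2π·6590 = 4.141e+04 rad/s.
Step 2 — Component impedances:
  R: Z = R = 10 Ω
  C: Z = 1/(jωC) = -j/(ω·C) = 0 - j82.99 Ω
Step 3 — Series combination: Z_total = R + C = 10 - j82.99 Ω = 83.59∠-83.1° Ω.

Z = 10 - j82.99 Ω = 83.59∠-83.1° Ω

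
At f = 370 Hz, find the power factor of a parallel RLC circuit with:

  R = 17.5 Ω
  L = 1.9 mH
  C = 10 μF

Step 1 — Angular frequency: ω = 2π·f = 2π·370 = 2325 rad/s.
Step 2 — Component impedances:
  R: Z = R = 17.5 Ω
  L: Z = jωL = j·2325·0.0019 = 0 + j4.417 Ω
  C: Z = 1/(jωC) = -j/(ω·C) = 0 - j43.01 Ω
Step 3 — Parallel combination: 1/Z_total = 1/R + 1/L + 1/C; Z_total = 1.283 + j4.562 Ω = 4.739∠74.3° Ω.
Step 4 — Power factor: PF = cos(φ) = Re(Z)/|Z| = 1.2831/4.7387 = 0.2708.
Step 5 — Type: Im(Z) = 4.562 ⇒ lagging (phase φ = 74.3°).

PF = 0.2708 (lagging, φ = 74.3°)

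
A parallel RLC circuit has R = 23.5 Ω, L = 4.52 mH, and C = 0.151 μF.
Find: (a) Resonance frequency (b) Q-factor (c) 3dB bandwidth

Step 1 — Resonance: ω₀ = 1/√(LC) = 1/√(0.00452·1.51e-07) = 3.828e+04 rad/s.
Step 2 — f₀ = ω₀/(2π) = 6092 Hz.
Step 3 — Parallel Q: Q = R/(ω₀L) = 23.5/(3.828e+04·0.00452) = 0.1358.
Step 4 — Bandwidth: Δω = ω₀/Q = 2.818e+05 rad/s; BW = Δω/(2π) = 4.485e+04 Hz.

(a) f₀ = 6092 Hz  (b) Q = 0.1358  (c) BW = 4.485e+04 Hz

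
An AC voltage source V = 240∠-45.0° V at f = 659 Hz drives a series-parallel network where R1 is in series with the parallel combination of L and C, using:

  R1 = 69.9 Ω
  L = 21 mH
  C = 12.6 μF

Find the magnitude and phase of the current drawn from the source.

Step 1 — Angular frequency: ω = 2π·f = 2π·659 = 4141 rad/s.
Step 2 — Component impedances:
  R1: Z = R = 69.9 Ω
  L: Z = jωL = j·4141·0.021 = 0 + j86.95 Ω
  C: Z = 1/(jωC) = -j/(ω·C) = 0 - j19.17 Ω
Step 3 — Parallel branch: L || C = 1/(1/L + 1/C) = 0 - j24.59 Ω.
Step 4 — Series with R1: Z_total = R1 + (L || C) = 69.9 - j24.59 Ω = 74.1∠-19.4° Ω.
Step 5 — Source phasor: V = 240∠-45.0° V = 169.7 - j169.7 V.
Step 6 — Ohm's law: I = V / Z_total = (169.7 - j169.7) / (69.9 - j24.59) = 2.92 - j1.401 A.
Step 7 — Convert to polar: |I| = 3.239 A, ∠I = -25.6°.

I = 3.239∠-25.6° A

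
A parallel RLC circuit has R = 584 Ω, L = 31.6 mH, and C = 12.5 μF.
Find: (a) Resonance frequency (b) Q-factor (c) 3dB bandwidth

Step 1 — Resonance: ω₀ = 1/√(LC) = 1/√(0.0316·1.25e-05) = 1591 rad/s.
Step 2 — f₀ = ω₀/(2π) = 253.2 Hz.
Step 3 — Parallel Q: Q = R/(ω₀L) = 584/(1591·0.0316) = 11.62.
Step 4 — Bandwidth: Δω = ω₀/Q = 137 rad/s; BW = Δω/(2π) = 21.8 Hz.

(a) f₀ = 253.2 Hz  (b) Q = 11.62  (c) BW = 21.8 Hz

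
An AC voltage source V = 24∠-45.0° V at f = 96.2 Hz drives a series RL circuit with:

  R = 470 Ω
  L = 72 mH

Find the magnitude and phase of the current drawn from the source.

Step 1 — Angular frequency: ω = 2π·f = 2π·96.2 = 604.4 rad/s.
Step 2 — Component impedances:
  R: Z = R = 470 Ω
  L: Z = jωL = j·604.4·0.072 = 0 + j43.52 Ω
Step 3 — Series combination: Z_total = R + L = 470 + j43.52 Ω = 472∠5.3° Ω.
Step 4 — Source phasor: V = 24∠-45.0° V = 16.97 - j16.97 V.
Step 5 — Ohm's law: I = V / Z_total = (16.97 - j16.97) / (470 + j43.52) = 0.03249 - j0.03912 A.
Step 6 — Convert to polar: |I| = 0.05085 A, ∠I = -50.3°.

I = 0.05085∠-50.3° A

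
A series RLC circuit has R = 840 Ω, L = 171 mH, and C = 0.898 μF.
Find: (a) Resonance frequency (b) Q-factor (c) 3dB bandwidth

Step 1 — Resonance: ω₀ = 1/√(LC) = 1/√(0.171·8.98e-07) = 2552 rad/s.
Step 2 — f₀ = ω₀/(2π) = 406.1 Hz.
Step 3 — Series Q: Q = ω₀L/R = 2552·0.171/840 = 0.5195.
Step 4 — Bandwidth: Δω = ω₀/Q = 4912 rad/s; BW = Δω/(2π) = 781.8 Hz.

(a) f₀ = 406.1 Hz  (b) Q = 0.5195  (c) BW = 781.8 Hz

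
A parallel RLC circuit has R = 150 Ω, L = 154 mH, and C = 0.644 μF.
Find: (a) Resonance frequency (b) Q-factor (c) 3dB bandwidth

Step 1 — Resonance: ω₀ = 1/√(LC) = 1/√(0.154·6.44e-07) = 3175 rad/s.
Step 2 — f₀ = ω₀/(2π) = 505.4 Hz.
Step 3 — Parallel Q: Q = R/(ω₀L) = 150/(3175·0.154) = 0.3067.
Step 4 — Bandwidth: Δω = ω₀/Q = 1.035e+04 rad/s; BW = Δω/(2π) = 1648 Hz.

(a) f₀ = 505.4 Hz  (b) Q = 0.3067  (c) BW = 1648 Hz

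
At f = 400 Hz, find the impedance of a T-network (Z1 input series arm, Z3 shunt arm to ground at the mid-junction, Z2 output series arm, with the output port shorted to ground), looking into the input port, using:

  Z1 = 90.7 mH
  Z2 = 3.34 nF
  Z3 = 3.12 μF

Step 1 — Angular frequency: ω = 2π·f = 2π·400 = 2513 rad/s.
Step 2 — Component impedances:
  Z1: Z = jωL = j·2513·0.0907 = 0 + j228 Ω
  Z2: Z = 1/(jωC) = -j/(ω·C) = 0 - j1.191e+05 Ω
  Z3: Z = 1/(jωC) = -j/(ω·C) = 0 - j127.5 Ω
Step 3 — With the output port shorted to ground, the output series arm Z2 runs from the junction to ground; the shunt arm Z3 also runs from the junction to ground. They appear in parallel: Z3 || Z2 = 0 - j127.4 Ω.
Step 4 — Series with input arm Z1: Z_in = Z1 + (Z3 || Z2) = 0 + j100.6 Ω = 100.6∠90.0° Ω.

Z = 0 + j100.6 Ω = 100.6∠90.0° Ω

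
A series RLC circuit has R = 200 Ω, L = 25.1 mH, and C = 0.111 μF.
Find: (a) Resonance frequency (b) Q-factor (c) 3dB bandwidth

Step 1 — Resonance condition Im(Z)=0 gives ω₀ = 1/√(LC).
Step 2 — ω₀ = 1/√(0.0251·1.11e-07) = 1.895e+04 rad/s.
Step 3 — f₀ = ω₀/(2π) = 3015 Hz.
Step 4 — Series Q: Q = ω₀L/R = 1.895e+04·0.0251/200 = 2.378.
Step 5 — 3dB bandwidth: Δω = ω₀/Q = 7968 rad/s; BW = Δω/(2π) = 1268 Hz.

(a) f₀ = 3015 Hz  (b) Q = 2.378  (c) BW = 1268 Hz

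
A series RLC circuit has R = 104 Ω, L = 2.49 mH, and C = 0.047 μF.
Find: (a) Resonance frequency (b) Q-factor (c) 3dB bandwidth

Step 1 — Resonance: ω₀ = 1/√(LC) = 1/√(0.00249·4.7e-08) = 9.244e+04 rad/s.
Step 2 — f₀ = ω₀/(2π) = 1.471e+04 Hz.
Step 3 — Series Q: Q = ω₀L/R = 9.244e+04·0.00249/104 = 2.213.
Step 4 — Bandwidth: Δω = ω₀/Q = 4.177e+04 rad/s; BW = Δω/(2π) = 6647 Hz.

(a) f₀ = 1.471e+04 Hz  (b) Q = 2.213  (c) BW = 6647 Hz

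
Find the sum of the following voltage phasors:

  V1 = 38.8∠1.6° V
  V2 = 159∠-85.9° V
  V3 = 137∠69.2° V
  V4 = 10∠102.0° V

Step 1 — Convert each phasor to rectangular form:
  V1 = 38.8·(cos(1.6°) + j·sin(1.6°)) = 38.78 + j1.083 V
  V2 = 159·(cos(-85.9°) + j·sin(-85.9°)) = 11.37 - j158.6 V
  V3 = 137·(cos(69.2°) + j·sin(69.2°)) = 48.65 + j128.1 V
  V4 = 10·(cos(102.0°) + j·sin(102.0°)) = -2.079 + j9.781 V
Step 2 — Sum components: V_total = 96.72 - j19.66 V.
Step 3 — Convert to polar: |V_total| = 98.7 V, ∠V_total = -11.5°.

V_total = 98.7∠-11.5° V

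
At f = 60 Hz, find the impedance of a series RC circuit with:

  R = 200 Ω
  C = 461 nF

Step 1 — Angular frequency: ω = 2π·f = 2π·60 = 377 rad/s.
Step 2 — Component impedances:
  R: Z = R = 200 Ω
  C: Z = 1/(jωC) = -j/(ω·C) = 0 - j5754 Ω
Step 3 — Series combination: Z_total = R + C = 200 - j5754 Ω = 5757∠-88.0° Ω.

Z = 200 - j5754 Ω = 5757∠-88.0° Ω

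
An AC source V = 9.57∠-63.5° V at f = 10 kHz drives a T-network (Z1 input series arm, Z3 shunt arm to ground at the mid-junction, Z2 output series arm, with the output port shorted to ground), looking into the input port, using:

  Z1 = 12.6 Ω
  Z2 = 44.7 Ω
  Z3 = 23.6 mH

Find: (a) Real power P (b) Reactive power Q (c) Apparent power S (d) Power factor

Step 1 — Angular frequency: ω = 2π·f = 2π·1e+04 = 6.283e+04 rad/s.
Step 2 — Component impedances:
  Z1: Z = R = 12.6 Ω
  Z2: Z = R = 44.7 Ω
  Z3: Z = jωL = j·6.283e+04·0.0236 = 0 + j1483 Ω
Step 3 — With the output port shorted to ground, the output series arm Z2 runs from the junction to ground; the shunt arm Z3 also runs from the junction to ground. They appear in parallel: Z3 || Z2 = 44.66 + j1.346 Ω.
Step 4 — Series with input arm Z1: Z_in = Z1 + (Z3 || Z2) = 57.26 + j1.346 Ω = 57.28∠1.3° Ω.
Step 5 — Source phasor: V = 9.57∠-63.5° V = 4.27 - j8.565 V.
Step 6 — Current: I = V / Z = 0.07102 - j0.1512 A = 0.1671∠-64.8° A.
Step 7 — Complex power: S = V·I* = 1.599 + j0.03759 VA.
Step 8 — Real power: P = Re(S) = 1.599 W.
Step 9 — Reactive power: Q = Im(S) = 0.03759 VAR.
Step 10 — Apparent power: |S| = 1.599 VA.
Step 11 — Power factor: PF = P/|S| = 0.9997 (lagging).

(a) P = 1.599 W  (b) Q = 0.03759 VAR  (c) S = 1.599 VA  (d) PF = 0.9997 (lagging)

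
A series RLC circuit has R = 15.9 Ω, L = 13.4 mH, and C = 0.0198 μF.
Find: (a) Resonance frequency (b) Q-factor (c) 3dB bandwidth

Step 1 — Resonance condition Im(Z)=0 gives ω₀ = 1/√(LC).
Step 2 — ω₀ = 1/√(0.0134·1.98e-08) = 6.139e+04 rad/s.
Step 3 — f₀ = ω₀/(2π) = 9771 Hz.
Step 4 — Series Q: Q = ω₀L/R = 6.139e+04·0.0134/15.9 = 51.74.
Step 5 — 3dB bandwidth: Δω = ω₀/Q = 1187 rad/s; BW = Δω/(2π) = 188.8 Hz.

(a) f₀ = 9771 Hz  (b) Q = 51.74  (c) BW = 188.8 Hz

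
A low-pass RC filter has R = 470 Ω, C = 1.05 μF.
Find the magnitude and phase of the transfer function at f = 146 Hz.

Step 1 — Angular frequency: ω = 2π·146 = 917.3 rad/s.
Step 2 — Transfer function: H(jω) = 1/(1 + jωRC).
Step 3 — Denominator: 1 + jωRC = 1 + j·917.3·470·1.05e-06 = 1 + j0.4527.
Step 4 — H = 0.8299 - j0.3757.
Step 5 — Magnitude: |H| = 0.911 (-0.8 dB); phase: φ = -24.4°.

|H| = 0.911 (-0.8 dB), φ = -24.4°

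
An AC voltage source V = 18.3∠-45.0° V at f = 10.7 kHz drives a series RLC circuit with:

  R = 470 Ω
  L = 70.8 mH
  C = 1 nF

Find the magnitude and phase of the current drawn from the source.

Step 1 — Angular frequency: ω = 2π·f = 2π·1.07e+04 = 6.723e+04 rad/s.
Step 2 — Component impedances:
  R: Z = R = 470 Ω
  L: Z = jωL = j·6.723e+04·0.0708 = 0 + j4760 Ω
  C: Z = 1/(jωC) = -j/(ω·C) = 0 - j1.487e+04 Ω
Step 3 — Series combination: Z_total = R + L + C = 470 - j1.011e+04 Ω = 1.013e+04∠-87.3° Ω.
Step 4 — Source phasor: V = 18.3∠-45.0° V = 12.94 - j12.94 V.
Step 5 — Ohm's law: I = V / Z_total = (12.94 - j12.94) / (470 - j1.011e+04) = 0.001336 + j0.001217 A.
Step 6 — Convert to polar: |I| = 0.001807 A, ∠I = 42.3°.

I = 0.001807∠42.3° A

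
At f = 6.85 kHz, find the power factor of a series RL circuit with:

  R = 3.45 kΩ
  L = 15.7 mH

Step 1 — Angular frequency: ω = 2π·f = 2π·6850 = 4.304e+04 rad/s.
Step 2 — Component impedances:
  R: Z = R = 3450 Ω
  L: Z = jωL = j·4.304e+04·0.0157 = 0 + j675.7 Ω
Step 3 — Series combination: Z_total = R + L = 3450 + j675.7 Ω = 3516∠11.1° Ω.
Step 4 — Power factor: PF = cos(φ) = Re(Z)/|Z| = 3450/3515.55 = 0.9814.
Step 5 — Type: Im(Z) = 675.7 ⇒ lagging (phase φ = 11.1°).

PF = 0.9814 (lagging, φ = 11.1°)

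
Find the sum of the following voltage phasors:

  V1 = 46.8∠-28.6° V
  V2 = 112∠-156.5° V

Step 1 — Convert each phasor to rectangular form:
  V1 = 46.8·(cos(-28.6°) + j·sin(-28.6°)) = 41.09 - j22.4 V
  V2 = 112·(cos(-156.5°) + j·sin(-156.5°)) = -102.7 - j44.66 V
Step 2 — Sum components: V_total = -61.62 - j67.06 V.
Step 3 — Convert to polar: |V_total| = 91.07 V, ∠V_total = -132.6°.

V_total = 91.07∠-132.6° V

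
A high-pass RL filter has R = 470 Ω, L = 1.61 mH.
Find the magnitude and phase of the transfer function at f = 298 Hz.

Step 1 — Angular frequency: ω = 2π·298 = 1872 rad/s.
Step 2 — Transfer function: H(jω) = jωL/(R + jωL).
Step 3 — Numerator jωL = j·3.015; denominator R + jωL = 470 + j3.015.
Step 4 — H = 4.114e-05 + j0.006414.
Step 5 — Magnitude: |H| = 0.006414 (-43.9 dB); phase: φ = 89.6°.

|H| = 0.006414 (-43.9 dB), φ = 89.6°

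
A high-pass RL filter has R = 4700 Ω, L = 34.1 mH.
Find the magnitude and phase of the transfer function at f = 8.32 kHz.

Step 1 — Angular frequency: ω = 2π·8320 = 5.228e+04 rad/s.
Step 2 — Transfer function: H(jω) = jωL/(R + jωL).
Step 3 — Numerator jωL = j·1783; denominator R + jωL = 4700 + j1783.
Step 4 — H = 0.1258 + j0.3316.
Step 5 — Magnitude: |H| = 0.3546 (-9.0 dB); phase: φ = 69.2°.

|H| = 0.3546 (-9.0 dB), φ = 69.2°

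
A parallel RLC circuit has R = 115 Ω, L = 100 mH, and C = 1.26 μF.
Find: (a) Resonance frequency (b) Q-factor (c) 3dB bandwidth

Step 1 — Resonance: ω₀ = 1/√(LC) = 1/√(0.1·1.26e-06) = 2817 rad/s.
Step 2 — f₀ = ω₀/(2π) = 448.4 Hz.
Step 3 — Parallel Q: Q = R/(ω₀L) = 115/(2817·0.1) = 0.4082.
Step 4 — Bandwidth: Δω = ω₀/Q = 6901 rad/s; BW = Δω/(2π) = 1098 Hz.

(a) f₀ = 448.4 Hz  (b) Q = 0.4082  (c) BW = 1098 Hz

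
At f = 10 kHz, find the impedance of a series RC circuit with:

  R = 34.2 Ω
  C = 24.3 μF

Step 1 — Angular frequency: ω = 2π·f = 2π·1e+04 = 6.283e+04 rad/s.
Step 2 — Component impedances:
  R: Z = R = 34.2 Ω
  C: Z = 1/(jωC) = -j/(ω·C) = 0 - j0.655 Ω
Step 3 — Series combination: Z_total = R + C = 34.2 - j0.655 Ω = 34.21∠-1.1° Ω.

Z = 34.2 - j0.655 Ω = 34.21∠-1.1° Ω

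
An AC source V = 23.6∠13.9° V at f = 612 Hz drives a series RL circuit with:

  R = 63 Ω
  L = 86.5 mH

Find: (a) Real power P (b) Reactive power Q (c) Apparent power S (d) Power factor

Step 1 — Angular frequency: ω = 2π·f = 2π·612 = 3845 rad/s.
Step 2 — Component impedances:
  R: Z = R = 63 Ω
  L: Z = jωL = j·3845·0.0865 = 0 + j332.6 Ω
Step 3 — Series combination: Z_total = R + L = 63 + j332.6 Ω = 338.5∠79.3° Ω.
Step 4 — Source phasor: V = 23.6∠13.9° V = 22.91 + j5.669 V.
Step 5 — Current: I = V / Z = 0.02905 - j0.06337 A = 0.06971∠-65.4° A.
Step 6 — Complex power: S = V·I* = 0.3062 + j1.616 VA.
Step 7 — Real power: P = Re(S) = 0.3062 W.
Step 8 — Reactive power: Q = Im(S) = 1.616 VAR.
Step 9 — Apparent power: |S| = 1.645 VA.
Step 10 — Power factor: PF = P/|S| = 0.1861 (lagging).

(a) P = 0.3062 W  (b) Q = 1.616 VAR  (c) S = 1.645 VA  (d) PF = 0.1861 (lagging)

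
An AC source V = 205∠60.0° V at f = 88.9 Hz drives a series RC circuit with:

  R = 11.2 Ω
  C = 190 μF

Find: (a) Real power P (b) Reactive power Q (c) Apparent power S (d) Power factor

Step 1 — Angular frequency: ω = 2π·f = 2π·88.9 = 558.6 rad/s.
Step 2 — Component impedances:
  R: Z = R = 11.2 Ω
  C: Z = 1/(jωC) = -j/(ω·C) = 0 - j9.422 Ω
Step 3 — Series combination: Z_total = R + C = 11.2 - j9.422 Ω = 14.64∠-40.1° Ω.
Step 4 — Source phasor: V = 205∠60.0° V = 102.5 + j177.5 V.
Step 5 — Current: I = V / Z = -2.45 + j13.79 A = 14.01∠100.1° A.
Step 6 — Complex power: S = V·I* = 2197 - j1848 VA.
Step 7 — Real power: P = Re(S) = 2197 W.
Step 8 — Reactive power: Q = Im(S) = -1848 VAR.
Step 9 — Apparent power: |S| = 2871 VA.
Step 10 — Power factor: PF = P/|S| = 0.7652 (leading).

(a) P = 2197 W  (b) Q = -1848 VAR  (c) S = 2871 VA  (d) PF = 0.7652 (leading)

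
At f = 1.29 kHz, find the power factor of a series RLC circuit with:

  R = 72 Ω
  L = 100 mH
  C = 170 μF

Step 1 — Angular frequency: ω = 2π·f = 2π·1290 = 8105 rad/s.
Step 2 — Component impedances:
  R: Z = R = 72 Ω
  L: Z = jωL = j·8105·0.1 = 0 + j810.5 Ω
  C: Z = 1/(jωC) = -j/(ω·C) = 0 - j0.7257 Ω
Step 3 — Series combination: Z_total = R + L + C = 72 + j809.8 Ω = 813∠84.9° Ω.
Step 4 — Power factor: PF = cos(φ) = Re(Z)/|Z| = 72/813 = 0.08856.
Step 5 — Type: Im(Z) = 809.8 ⇒ lagging (phase φ = 84.9°).

PF = 0.08856 (lagging, φ = 84.9°)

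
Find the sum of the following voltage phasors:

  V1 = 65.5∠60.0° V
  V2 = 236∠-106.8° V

Step 1 — Convert each phasor to rectangular form:
  V1 = 65.5·(cos(60.0°) + j·sin(60.0°)) = 32.75 + j56.72 V
  V2 = 236·(cos(-106.8°) + j·sin(-106.8°)) = -68.21 - j225.9 V
Step 2 — Sum components: V_total = -35.46 - j169.2 V.
Step 3 — Convert to polar: |V_total| = 172.9 V, ∠V_total = -101.8°.

V_total = 172.9∠-101.8° V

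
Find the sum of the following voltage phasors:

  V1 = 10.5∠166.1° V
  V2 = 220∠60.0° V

Step 1 — Convert each phasor to rectangular form:
  V1 = 10.5·(cos(166.1°) + j·sin(166.1°)) = -10.19 + j2.522 V
  V2 = 220·(cos(60.0°) + j·sin(60.0°)) = 110 + j190.5 V
Step 2 — Sum components: V_total = 99.81 + j193 V.
Step 3 — Convert to polar: |V_total| = 217.3 V, ∠V_total = 62.7°.

V_total = 217.3∠62.7° V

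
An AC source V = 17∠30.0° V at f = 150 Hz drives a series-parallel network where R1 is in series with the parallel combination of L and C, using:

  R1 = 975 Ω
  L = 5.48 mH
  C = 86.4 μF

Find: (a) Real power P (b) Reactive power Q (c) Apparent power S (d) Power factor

Step 1 — Angular frequency: ω = 2π·f = 2π·150 = 942.5 rad/s.
Step 2 — Component impedances:
  R1: Z = R = 975 Ω
  L: Z = jωL = j·942.5·0.00548 = 0 + j5.165 Ω
  C: Z = 1/(jωC) = -j/(ω·C) = 0 - j12.28 Ω
Step 3 — Parallel branch: L || C = 1/(1/L + 1/C) = 0 + j8.914 Ω.
Step 4 — Series with R1: Z_total = R1 + (L || C) = 975 + j8.914 Ω = 975∠0.5° Ω.
Step 5 — Source phasor: V = 17∠30.0° V = 14.72 + j8.5 V.
Step 6 — Current: I = V / Z = 0.01518 + j0.008579 A = 0.01744∠29.5° A.
Step 7 — Complex power: S = V·I* = 0.2964 + j0.00271 VA.
Step 8 — Real power: P = Re(S) = 0.2964 W.
Step 9 — Reactive power: Q = Im(S) = 0.00271 VAR.
Step 10 — Apparent power: |S| = 0.2964 VA.
Step 11 — Power factor: PF = P/|S| = 1 (lagging).

(a) P = 0.2964 W  (b) Q = 0.00271 VAR  (c) S = 0.2964 VA  (d) PF = 1 (lagging)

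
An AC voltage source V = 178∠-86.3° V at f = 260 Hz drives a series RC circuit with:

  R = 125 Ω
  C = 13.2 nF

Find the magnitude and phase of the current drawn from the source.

Step 1 — Angular frequency: ω = 2π·f = 2π·260 = 1634 rad/s.
Step 2 — Component impedances:
  R: Z = R = 125 Ω
  C: Z = 1/(jωC) = -j/(ω·C) = 0 - j4.637e+04 Ω
Step 3 — Series combination: Z_total = R + C = 125 - j4.637e+04 Ω = 4.637e+04∠-89.8° Ω.
Step 4 — Source phasor: V = 178∠-86.3° V = 11.49 - j177.6 V.
Step 5 — Ohm's law: I = V / Z_total = (11.49 - j177.6) / (125 - j4.637e+04) = 0.003831 + j0.0002374 A.
Step 6 — Convert to polar: |I| = 0.003838 A, ∠I = 3.5°.

I = 0.003838∠3.5° A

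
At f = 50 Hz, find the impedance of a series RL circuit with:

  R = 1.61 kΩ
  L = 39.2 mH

Step 1 — Angular frequency: ω = 2π·f = 2π·50 = 314.2 rad/s.
Step 2 — Component impedances:
  R: Z = R = 1610 Ω
  L: Z = jωL = j·314.2·0.0392 = 0 + j12.32 Ω
Step 3 — Series combination: Z_total = R + L = 1610 + j12.32 Ω = 1610∠0.4° Ω.

Z = 1610 + j12.32 Ω = 1610∠0.4° Ω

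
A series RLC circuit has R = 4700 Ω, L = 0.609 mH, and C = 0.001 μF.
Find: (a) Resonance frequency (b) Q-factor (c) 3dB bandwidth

Step 1 — Resonance: ω₀ = 1/√(LC) = 1/√(0.000609·1e-09) = 1.281e+06 rad/s.
Step 2 — f₀ = ω₀/(2π) = 2.039e+05 Hz.
Step 3 — Series Q: Q = ω₀L/R = 1.281e+06·0.000609/4700 = 0.166.
Step 4 — Bandwidth: Δω = ω₀/Q = 7.718e+06 rad/s; BW = Δω/(2π) = 1.228e+06 Hz.

(a) f₀ = 2.039e+05 Hz  (b) Q = 0.166  (c) BW = 1.228e+06 Hz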